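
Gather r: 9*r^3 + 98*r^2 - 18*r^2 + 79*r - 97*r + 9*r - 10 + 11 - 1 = 9*r^3 + 80*r^2 - 9*r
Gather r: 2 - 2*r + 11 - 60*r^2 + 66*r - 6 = -60*r^2 + 64*r + 7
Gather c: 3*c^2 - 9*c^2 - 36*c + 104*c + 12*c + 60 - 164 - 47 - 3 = -6*c^2 + 80*c - 154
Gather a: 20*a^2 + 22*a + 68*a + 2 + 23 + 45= 20*a^2 + 90*a + 70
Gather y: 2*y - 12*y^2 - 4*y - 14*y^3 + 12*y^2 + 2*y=-14*y^3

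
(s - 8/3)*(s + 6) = s^2 + 10*s/3 - 16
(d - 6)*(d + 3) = d^2 - 3*d - 18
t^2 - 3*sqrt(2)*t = t*(t - 3*sqrt(2))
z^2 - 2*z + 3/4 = (z - 3/2)*(z - 1/2)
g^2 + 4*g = g*(g + 4)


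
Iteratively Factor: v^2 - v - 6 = (v - 3)*(v + 2)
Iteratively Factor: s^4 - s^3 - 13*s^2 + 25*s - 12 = (s - 1)*(s^3 - 13*s + 12) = (s - 1)^2*(s^2 + s - 12) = (s - 3)*(s - 1)^2*(s + 4)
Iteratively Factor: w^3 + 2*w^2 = (w)*(w^2 + 2*w) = w*(w + 2)*(w)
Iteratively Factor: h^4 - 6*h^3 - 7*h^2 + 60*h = (h - 4)*(h^3 - 2*h^2 - 15*h) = h*(h - 4)*(h^2 - 2*h - 15) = h*(h - 4)*(h + 3)*(h - 5)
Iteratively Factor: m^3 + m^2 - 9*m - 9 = (m + 3)*(m^2 - 2*m - 3) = (m - 3)*(m + 3)*(m + 1)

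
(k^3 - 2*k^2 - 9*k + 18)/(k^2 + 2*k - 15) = (k^2 + k - 6)/(k + 5)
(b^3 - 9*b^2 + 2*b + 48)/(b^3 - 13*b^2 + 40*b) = (b^2 - b - 6)/(b*(b - 5))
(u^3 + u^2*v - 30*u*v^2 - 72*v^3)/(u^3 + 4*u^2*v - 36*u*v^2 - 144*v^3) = (u + 3*v)/(u + 6*v)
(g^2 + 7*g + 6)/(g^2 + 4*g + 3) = (g + 6)/(g + 3)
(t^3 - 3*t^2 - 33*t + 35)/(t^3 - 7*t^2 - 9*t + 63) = (t^2 + 4*t - 5)/(t^2 - 9)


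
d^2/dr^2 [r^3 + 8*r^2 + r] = 6*r + 16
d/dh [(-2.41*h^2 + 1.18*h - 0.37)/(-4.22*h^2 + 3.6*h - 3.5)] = (-3.6964*h^2 + 13.7472*h - 2.798)/(17.8084*h^4 - 30.384*h^3 + 42.5*h^2 - 25.2*h + 12.25)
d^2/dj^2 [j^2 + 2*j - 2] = 2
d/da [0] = 0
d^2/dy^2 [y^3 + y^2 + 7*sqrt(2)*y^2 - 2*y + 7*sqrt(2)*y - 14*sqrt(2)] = 6*y + 2 + 14*sqrt(2)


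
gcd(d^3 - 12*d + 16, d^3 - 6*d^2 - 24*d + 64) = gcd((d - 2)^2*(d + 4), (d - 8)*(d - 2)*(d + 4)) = d^2 + 2*d - 8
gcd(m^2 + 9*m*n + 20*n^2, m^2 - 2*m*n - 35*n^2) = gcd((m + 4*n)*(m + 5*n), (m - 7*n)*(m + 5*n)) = m + 5*n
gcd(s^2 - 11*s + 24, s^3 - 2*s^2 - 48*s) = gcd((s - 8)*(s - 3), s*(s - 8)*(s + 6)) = s - 8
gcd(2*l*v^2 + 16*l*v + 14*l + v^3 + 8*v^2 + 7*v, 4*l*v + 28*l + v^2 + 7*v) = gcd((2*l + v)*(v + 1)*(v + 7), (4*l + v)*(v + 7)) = v + 7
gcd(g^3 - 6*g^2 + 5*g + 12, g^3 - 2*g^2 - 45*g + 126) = g - 3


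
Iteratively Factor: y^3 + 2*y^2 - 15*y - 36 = (y - 4)*(y^2 + 6*y + 9) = (y - 4)*(y + 3)*(y + 3)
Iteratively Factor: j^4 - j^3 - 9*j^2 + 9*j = (j + 3)*(j^3 - 4*j^2 + 3*j) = (j - 3)*(j + 3)*(j^2 - j) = (j - 3)*(j - 1)*(j + 3)*(j)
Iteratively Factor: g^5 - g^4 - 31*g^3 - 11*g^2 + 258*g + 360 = (g - 5)*(g^4 + 4*g^3 - 11*g^2 - 66*g - 72) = (g - 5)*(g + 3)*(g^3 + g^2 - 14*g - 24) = (g - 5)*(g + 2)*(g + 3)*(g^2 - g - 12) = (g - 5)*(g - 4)*(g + 2)*(g + 3)*(g + 3)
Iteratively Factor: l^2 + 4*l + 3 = (l + 1)*(l + 3)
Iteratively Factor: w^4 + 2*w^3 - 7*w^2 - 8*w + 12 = (w - 1)*(w^3 + 3*w^2 - 4*w - 12) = (w - 1)*(w + 2)*(w^2 + w - 6) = (w - 2)*(w - 1)*(w + 2)*(w + 3)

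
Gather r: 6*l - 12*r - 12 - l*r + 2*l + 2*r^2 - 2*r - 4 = 8*l + 2*r^2 + r*(-l - 14) - 16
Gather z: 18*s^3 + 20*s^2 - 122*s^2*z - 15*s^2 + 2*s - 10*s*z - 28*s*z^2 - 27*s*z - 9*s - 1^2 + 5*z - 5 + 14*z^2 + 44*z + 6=18*s^3 + 5*s^2 - 7*s + z^2*(14 - 28*s) + z*(-122*s^2 - 37*s + 49)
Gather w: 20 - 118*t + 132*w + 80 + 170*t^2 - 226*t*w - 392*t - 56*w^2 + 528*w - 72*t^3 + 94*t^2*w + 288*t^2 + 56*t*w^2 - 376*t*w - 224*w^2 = -72*t^3 + 458*t^2 - 510*t + w^2*(56*t - 280) + w*(94*t^2 - 602*t + 660) + 100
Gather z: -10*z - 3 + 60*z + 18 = 50*z + 15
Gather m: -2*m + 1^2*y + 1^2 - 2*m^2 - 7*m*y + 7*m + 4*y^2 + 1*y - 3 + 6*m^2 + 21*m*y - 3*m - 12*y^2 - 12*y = 4*m^2 + m*(14*y + 2) - 8*y^2 - 10*y - 2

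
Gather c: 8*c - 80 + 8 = 8*c - 72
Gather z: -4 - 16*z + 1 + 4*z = -12*z - 3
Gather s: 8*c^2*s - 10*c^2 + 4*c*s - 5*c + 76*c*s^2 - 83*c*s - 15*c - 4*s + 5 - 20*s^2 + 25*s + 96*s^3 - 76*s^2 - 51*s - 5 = -10*c^2 - 20*c + 96*s^3 + s^2*(76*c - 96) + s*(8*c^2 - 79*c - 30)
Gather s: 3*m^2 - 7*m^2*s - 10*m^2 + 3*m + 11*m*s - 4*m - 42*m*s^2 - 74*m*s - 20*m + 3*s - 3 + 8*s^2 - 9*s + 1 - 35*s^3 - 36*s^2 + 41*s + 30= -7*m^2 - 21*m - 35*s^3 + s^2*(-42*m - 28) + s*(-7*m^2 - 63*m + 35) + 28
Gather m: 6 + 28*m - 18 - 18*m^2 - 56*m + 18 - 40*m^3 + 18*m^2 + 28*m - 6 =-40*m^3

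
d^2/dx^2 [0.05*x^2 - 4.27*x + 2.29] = 0.100000000000000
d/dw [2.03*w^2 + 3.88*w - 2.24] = 4.06*w + 3.88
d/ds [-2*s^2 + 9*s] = 9 - 4*s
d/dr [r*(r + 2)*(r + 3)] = 3*r^2 + 10*r + 6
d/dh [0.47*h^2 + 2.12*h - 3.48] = 0.94*h + 2.12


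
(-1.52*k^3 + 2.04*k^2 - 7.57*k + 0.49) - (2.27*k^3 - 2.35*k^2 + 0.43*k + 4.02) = -3.79*k^3 + 4.39*k^2 - 8.0*k - 3.53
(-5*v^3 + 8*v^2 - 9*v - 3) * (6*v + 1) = -30*v^4 + 43*v^3 - 46*v^2 - 27*v - 3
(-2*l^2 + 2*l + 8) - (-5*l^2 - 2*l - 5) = 3*l^2 + 4*l + 13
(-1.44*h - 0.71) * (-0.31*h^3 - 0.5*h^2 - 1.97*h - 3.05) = 0.4464*h^4 + 0.9401*h^3 + 3.1918*h^2 + 5.7907*h + 2.1655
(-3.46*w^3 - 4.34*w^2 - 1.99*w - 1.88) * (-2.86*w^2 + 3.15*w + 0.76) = 9.8956*w^5 + 1.5134*w^4 - 10.6092*w^3 - 4.1901*w^2 - 7.4344*w - 1.4288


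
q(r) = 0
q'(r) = 0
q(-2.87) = 0.00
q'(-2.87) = 0.00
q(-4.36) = 0.00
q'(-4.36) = 0.00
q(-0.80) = 0.00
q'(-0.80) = 0.00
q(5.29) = 0.00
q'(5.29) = 0.00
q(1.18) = 0.00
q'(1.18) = 0.00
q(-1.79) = 0.00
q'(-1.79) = 0.00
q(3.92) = 0.00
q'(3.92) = 0.00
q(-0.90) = 0.00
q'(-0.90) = 0.00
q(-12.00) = 0.00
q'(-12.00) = 0.00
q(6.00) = 0.00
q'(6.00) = 0.00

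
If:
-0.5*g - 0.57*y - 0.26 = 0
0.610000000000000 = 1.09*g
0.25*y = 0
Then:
No Solution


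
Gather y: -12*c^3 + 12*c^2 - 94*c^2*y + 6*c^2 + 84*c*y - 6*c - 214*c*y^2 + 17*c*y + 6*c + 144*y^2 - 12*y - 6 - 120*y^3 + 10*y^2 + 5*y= -12*c^3 + 18*c^2 - 120*y^3 + y^2*(154 - 214*c) + y*(-94*c^2 + 101*c - 7) - 6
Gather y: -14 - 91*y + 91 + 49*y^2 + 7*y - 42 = 49*y^2 - 84*y + 35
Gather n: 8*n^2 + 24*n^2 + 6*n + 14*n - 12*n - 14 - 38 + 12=32*n^2 + 8*n - 40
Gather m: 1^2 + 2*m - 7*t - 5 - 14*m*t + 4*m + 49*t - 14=m*(6 - 14*t) + 42*t - 18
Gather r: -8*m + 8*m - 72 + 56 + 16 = 0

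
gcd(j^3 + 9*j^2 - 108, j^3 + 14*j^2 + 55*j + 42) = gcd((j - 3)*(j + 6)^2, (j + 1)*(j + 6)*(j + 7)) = j + 6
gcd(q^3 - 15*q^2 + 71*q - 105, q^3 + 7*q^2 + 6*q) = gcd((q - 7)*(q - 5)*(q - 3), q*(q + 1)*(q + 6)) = 1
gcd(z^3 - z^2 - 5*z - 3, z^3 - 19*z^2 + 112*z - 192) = z - 3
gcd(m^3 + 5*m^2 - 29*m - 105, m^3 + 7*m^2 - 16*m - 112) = m + 7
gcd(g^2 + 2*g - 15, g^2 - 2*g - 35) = g + 5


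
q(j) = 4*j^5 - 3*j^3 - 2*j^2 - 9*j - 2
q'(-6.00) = 25611.00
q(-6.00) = -30476.00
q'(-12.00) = 413463.00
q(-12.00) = -990326.00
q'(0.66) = -11.77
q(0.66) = -9.17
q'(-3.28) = 2222.16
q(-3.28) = -1406.68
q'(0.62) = -11.98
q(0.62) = -8.70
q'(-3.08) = 1717.78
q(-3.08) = -1014.30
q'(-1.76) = 162.06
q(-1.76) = -43.55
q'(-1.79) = 174.65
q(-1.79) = -48.60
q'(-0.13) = -8.63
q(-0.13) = -0.86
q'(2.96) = 1435.62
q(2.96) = 784.94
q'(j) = 20*j^4 - 9*j^2 - 4*j - 9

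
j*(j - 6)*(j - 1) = j^3 - 7*j^2 + 6*j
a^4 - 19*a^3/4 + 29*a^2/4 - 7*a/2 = a*(a - 2)*(a - 7/4)*(a - 1)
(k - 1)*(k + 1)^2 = k^3 + k^2 - k - 1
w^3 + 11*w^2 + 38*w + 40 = (w + 2)*(w + 4)*(w + 5)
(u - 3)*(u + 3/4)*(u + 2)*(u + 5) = u^4 + 19*u^3/4 - 8*u^2 - 153*u/4 - 45/2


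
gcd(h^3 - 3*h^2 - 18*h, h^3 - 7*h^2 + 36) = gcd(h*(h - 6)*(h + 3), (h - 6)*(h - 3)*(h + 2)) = h - 6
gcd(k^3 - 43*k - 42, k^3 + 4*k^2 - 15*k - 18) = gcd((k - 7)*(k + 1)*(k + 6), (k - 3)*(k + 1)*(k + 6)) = k^2 + 7*k + 6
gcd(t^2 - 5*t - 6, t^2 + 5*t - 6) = 1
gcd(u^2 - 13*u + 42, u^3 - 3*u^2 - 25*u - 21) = u - 7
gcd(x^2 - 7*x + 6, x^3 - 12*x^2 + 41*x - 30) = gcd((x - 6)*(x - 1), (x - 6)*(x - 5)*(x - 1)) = x^2 - 7*x + 6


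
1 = 1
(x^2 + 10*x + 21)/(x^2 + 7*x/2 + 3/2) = 2*(x + 7)/(2*x + 1)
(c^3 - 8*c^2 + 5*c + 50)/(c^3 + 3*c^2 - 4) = (c^2 - 10*c + 25)/(c^2 + c - 2)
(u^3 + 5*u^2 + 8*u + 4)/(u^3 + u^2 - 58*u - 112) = (u^2 + 3*u + 2)/(u^2 - u - 56)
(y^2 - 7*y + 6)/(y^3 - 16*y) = (y^2 - 7*y + 6)/(y*(y^2 - 16))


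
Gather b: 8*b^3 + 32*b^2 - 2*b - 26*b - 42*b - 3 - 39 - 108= 8*b^3 + 32*b^2 - 70*b - 150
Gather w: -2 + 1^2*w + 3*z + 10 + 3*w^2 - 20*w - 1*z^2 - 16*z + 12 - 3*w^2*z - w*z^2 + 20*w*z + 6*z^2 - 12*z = w^2*(3 - 3*z) + w*(-z^2 + 20*z - 19) + 5*z^2 - 25*z + 20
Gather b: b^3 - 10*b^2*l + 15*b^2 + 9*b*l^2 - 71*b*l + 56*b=b^3 + b^2*(15 - 10*l) + b*(9*l^2 - 71*l + 56)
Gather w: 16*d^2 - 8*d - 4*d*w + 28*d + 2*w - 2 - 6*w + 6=16*d^2 + 20*d + w*(-4*d - 4) + 4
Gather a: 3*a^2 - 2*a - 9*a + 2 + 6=3*a^2 - 11*a + 8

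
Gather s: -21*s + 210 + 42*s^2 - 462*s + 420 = 42*s^2 - 483*s + 630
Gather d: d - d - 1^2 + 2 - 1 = 0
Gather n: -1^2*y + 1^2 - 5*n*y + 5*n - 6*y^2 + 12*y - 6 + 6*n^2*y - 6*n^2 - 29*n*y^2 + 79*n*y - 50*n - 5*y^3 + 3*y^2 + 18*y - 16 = n^2*(6*y - 6) + n*(-29*y^2 + 74*y - 45) - 5*y^3 - 3*y^2 + 29*y - 21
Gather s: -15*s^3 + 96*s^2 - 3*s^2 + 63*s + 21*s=-15*s^3 + 93*s^2 + 84*s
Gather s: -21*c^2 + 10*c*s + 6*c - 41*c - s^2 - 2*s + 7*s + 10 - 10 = -21*c^2 - 35*c - s^2 + s*(10*c + 5)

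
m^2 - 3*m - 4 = (m - 4)*(m + 1)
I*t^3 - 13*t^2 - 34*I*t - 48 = (t + 6*I)*(t + 8*I)*(I*t + 1)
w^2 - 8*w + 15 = (w - 5)*(w - 3)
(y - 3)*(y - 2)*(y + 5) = y^3 - 19*y + 30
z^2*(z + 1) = z^3 + z^2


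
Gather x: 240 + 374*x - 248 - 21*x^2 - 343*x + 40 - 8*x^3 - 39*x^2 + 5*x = -8*x^3 - 60*x^2 + 36*x + 32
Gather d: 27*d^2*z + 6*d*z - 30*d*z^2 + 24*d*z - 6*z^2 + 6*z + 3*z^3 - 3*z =27*d^2*z + d*(-30*z^2 + 30*z) + 3*z^3 - 6*z^2 + 3*z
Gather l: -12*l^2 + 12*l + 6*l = -12*l^2 + 18*l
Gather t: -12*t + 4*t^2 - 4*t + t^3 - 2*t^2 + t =t^3 + 2*t^2 - 15*t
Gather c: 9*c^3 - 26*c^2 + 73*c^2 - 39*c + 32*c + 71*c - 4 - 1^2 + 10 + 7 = 9*c^3 + 47*c^2 + 64*c + 12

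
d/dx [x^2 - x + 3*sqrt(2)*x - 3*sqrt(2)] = 2*x - 1 + 3*sqrt(2)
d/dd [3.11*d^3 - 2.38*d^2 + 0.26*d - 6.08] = 9.33*d^2 - 4.76*d + 0.26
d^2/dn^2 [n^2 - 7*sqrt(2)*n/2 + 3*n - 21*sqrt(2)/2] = 2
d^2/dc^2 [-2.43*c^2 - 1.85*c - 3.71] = -4.86000000000000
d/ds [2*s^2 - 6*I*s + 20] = 4*s - 6*I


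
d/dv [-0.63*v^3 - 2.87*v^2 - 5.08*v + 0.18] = -1.89*v^2 - 5.74*v - 5.08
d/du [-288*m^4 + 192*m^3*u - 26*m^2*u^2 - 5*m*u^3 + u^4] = 192*m^3 - 52*m^2*u - 15*m*u^2 + 4*u^3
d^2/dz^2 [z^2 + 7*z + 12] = 2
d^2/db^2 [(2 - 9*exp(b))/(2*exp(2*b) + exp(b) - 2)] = (-36*exp(4*b) + 50*exp(3*b) - 204*exp(2*b) + 16*exp(b) - 32)*exp(b)/(8*exp(6*b) + 12*exp(5*b) - 18*exp(4*b) - 23*exp(3*b) + 18*exp(2*b) + 12*exp(b) - 8)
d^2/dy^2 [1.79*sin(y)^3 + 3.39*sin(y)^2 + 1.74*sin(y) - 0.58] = -3.0825*sin(y) + 4.0275*sin(3*y) + 6.78*cos(2*y)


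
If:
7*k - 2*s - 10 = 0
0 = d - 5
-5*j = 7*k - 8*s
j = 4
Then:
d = 5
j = 4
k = 20/7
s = 5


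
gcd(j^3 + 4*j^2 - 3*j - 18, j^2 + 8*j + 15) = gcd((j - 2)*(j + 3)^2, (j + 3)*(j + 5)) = j + 3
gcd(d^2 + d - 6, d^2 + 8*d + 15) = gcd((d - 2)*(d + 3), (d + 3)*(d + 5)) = d + 3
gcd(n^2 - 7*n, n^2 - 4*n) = n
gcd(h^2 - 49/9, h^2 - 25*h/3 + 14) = h - 7/3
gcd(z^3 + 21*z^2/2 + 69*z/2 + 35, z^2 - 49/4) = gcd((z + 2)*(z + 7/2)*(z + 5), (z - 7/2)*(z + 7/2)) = z + 7/2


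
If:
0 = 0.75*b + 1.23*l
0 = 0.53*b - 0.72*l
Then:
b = 0.00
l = 0.00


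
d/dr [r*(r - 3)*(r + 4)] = 3*r^2 + 2*r - 12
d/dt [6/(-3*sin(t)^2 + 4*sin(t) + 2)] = 12*(3*sin(t) - 2)*cos(t)/(-3*sin(t)^2 + 4*sin(t) + 2)^2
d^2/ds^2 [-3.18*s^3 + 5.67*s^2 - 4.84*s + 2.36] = 11.34 - 19.08*s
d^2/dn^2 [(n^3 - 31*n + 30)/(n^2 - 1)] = -60/(n^3 + 3*n^2 + 3*n + 1)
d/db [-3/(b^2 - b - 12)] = 3*(2*b - 1)/(-b^2 + b + 12)^2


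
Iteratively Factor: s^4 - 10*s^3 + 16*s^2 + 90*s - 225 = (s - 5)*(s^3 - 5*s^2 - 9*s + 45) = (s - 5)*(s + 3)*(s^2 - 8*s + 15) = (s - 5)*(s - 3)*(s + 3)*(s - 5)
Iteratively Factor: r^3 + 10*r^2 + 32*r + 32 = (r + 4)*(r^2 + 6*r + 8) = (r + 4)^2*(r + 2)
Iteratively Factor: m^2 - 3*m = (m - 3)*(m)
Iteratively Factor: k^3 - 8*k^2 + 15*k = (k - 5)*(k^2 - 3*k) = (k - 5)*(k - 3)*(k)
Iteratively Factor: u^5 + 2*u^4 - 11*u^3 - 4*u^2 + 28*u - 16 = (u - 1)*(u^4 + 3*u^3 - 8*u^2 - 12*u + 16) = (u - 2)*(u - 1)*(u^3 + 5*u^2 + 2*u - 8) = (u - 2)*(u - 1)^2*(u^2 + 6*u + 8) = (u - 2)*(u - 1)^2*(u + 4)*(u + 2)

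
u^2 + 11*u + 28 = (u + 4)*(u + 7)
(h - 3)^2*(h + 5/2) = h^3 - 7*h^2/2 - 6*h + 45/2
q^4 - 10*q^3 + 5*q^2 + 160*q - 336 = (q - 7)*(q - 4)*(q - 3)*(q + 4)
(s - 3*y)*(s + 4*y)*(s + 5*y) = s^3 + 6*s^2*y - 7*s*y^2 - 60*y^3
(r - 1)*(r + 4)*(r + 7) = r^3 + 10*r^2 + 17*r - 28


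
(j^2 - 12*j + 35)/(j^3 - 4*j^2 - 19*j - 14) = (j - 5)/(j^2 + 3*j + 2)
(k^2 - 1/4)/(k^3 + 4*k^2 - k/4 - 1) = 1/(k + 4)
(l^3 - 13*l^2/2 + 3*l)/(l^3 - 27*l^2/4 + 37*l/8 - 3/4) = 4*l/(4*l - 1)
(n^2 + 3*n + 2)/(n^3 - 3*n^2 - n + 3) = (n + 2)/(n^2 - 4*n + 3)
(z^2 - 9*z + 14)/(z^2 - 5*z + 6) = (z - 7)/(z - 3)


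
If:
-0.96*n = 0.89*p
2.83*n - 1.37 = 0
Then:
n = 0.48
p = -0.52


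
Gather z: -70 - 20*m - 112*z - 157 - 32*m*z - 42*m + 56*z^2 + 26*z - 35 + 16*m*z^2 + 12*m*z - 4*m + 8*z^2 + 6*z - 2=-66*m + z^2*(16*m + 64) + z*(-20*m - 80) - 264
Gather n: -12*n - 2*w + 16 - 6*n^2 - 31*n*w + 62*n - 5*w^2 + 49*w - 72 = -6*n^2 + n*(50 - 31*w) - 5*w^2 + 47*w - 56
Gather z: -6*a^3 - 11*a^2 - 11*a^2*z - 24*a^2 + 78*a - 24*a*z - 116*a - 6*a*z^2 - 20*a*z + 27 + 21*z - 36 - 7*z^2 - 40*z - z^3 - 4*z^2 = -6*a^3 - 35*a^2 - 38*a - z^3 + z^2*(-6*a - 11) + z*(-11*a^2 - 44*a - 19) - 9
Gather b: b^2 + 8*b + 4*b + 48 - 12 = b^2 + 12*b + 36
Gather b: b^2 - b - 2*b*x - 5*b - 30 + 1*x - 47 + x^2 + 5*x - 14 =b^2 + b*(-2*x - 6) + x^2 + 6*x - 91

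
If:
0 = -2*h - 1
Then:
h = -1/2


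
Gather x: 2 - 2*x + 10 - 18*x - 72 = -20*x - 60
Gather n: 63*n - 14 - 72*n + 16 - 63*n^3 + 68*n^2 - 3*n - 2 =-63*n^3 + 68*n^2 - 12*n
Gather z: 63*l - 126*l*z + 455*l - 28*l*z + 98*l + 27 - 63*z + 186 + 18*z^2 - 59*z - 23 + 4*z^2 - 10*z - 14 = 616*l + 22*z^2 + z*(-154*l - 132) + 176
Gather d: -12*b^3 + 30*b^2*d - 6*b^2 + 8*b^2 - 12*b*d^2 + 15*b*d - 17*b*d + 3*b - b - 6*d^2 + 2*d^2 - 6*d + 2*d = -12*b^3 + 2*b^2 + 2*b + d^2*(-12*b - 4) + d*(30*b^2 - 2*b - 4)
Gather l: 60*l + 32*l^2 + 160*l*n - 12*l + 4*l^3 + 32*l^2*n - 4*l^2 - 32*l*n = 4*l^3 + l^2*(32*n + 28) + l*(128*n + 48)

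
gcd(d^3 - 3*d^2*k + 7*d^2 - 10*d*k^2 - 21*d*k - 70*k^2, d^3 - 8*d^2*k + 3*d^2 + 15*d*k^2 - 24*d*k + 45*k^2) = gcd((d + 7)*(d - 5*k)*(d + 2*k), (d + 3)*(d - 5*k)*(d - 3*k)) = d - 5*k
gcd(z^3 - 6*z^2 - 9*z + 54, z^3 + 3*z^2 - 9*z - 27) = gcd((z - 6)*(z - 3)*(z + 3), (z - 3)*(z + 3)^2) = z^2 - 9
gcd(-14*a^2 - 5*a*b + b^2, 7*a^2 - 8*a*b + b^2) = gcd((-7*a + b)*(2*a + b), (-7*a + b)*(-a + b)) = 7*a - b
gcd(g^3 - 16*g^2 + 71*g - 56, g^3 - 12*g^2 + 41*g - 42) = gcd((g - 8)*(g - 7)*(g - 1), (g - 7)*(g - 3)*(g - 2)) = g - 7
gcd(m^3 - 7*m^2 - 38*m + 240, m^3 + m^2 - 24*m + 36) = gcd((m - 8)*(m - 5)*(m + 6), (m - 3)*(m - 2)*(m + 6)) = m + 6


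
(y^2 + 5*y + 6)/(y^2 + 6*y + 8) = (y + 3)/(y + 4)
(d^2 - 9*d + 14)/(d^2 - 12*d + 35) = (d - 2)/(d - 5)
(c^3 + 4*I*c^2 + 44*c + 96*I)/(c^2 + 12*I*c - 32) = (c^2 - 4*I*c + 12)/(c + 4*I)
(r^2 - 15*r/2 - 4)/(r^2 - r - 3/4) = 2*(r - 8)/(2*r - 3)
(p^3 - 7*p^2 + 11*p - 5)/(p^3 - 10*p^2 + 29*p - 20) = (p - 1)/(p - 4)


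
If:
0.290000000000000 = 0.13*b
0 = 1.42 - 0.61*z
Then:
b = 2.23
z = 2.33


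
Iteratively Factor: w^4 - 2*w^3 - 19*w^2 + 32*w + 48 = (w - 3)*(w^3 + w^2 - 16*w - 16) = (w - 3)*(w + 1)*(w^2 - 16) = (w - 4)*(w - 3)*(w + 1)*(w + 4)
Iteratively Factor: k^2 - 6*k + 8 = (k - 2)*(k - 4)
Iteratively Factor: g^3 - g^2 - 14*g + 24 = (g - 2)*(g^2 + g - 12) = (g - 3)*(g - 2)*(g + 4)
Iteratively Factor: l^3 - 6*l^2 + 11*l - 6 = (l - 1)*(l^2 - 5*l + 6) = (l - 3)*(l - 1)*(l - 2)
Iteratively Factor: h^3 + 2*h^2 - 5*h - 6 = (h + 1)*(h^2 + h - 6) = (h - 2)*(h + 1)*(h + 3)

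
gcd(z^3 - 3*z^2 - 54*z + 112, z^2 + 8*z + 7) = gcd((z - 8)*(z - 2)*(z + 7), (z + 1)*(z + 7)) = z + 7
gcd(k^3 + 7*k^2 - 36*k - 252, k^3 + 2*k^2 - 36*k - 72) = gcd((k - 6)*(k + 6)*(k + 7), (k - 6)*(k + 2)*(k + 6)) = k^2 - 36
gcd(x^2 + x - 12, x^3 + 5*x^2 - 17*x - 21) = x - 3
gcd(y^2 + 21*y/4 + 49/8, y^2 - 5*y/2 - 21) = y + 7/2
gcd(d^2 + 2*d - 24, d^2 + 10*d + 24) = d + 6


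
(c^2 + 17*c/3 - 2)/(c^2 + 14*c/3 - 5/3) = (c + 6)/(c + 5)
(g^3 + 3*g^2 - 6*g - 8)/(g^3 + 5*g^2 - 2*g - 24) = (g + 1)/(g + 3)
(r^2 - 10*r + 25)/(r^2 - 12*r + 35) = (r - 5)/(r - 7)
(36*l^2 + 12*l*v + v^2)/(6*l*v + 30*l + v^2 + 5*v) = (6*l + v)/(v + 5)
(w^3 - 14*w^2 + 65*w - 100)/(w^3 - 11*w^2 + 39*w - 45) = (w^2 - 9*w + 20)/(w^2 - 6*w + 9)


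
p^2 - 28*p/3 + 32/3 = (p - 8)*(p - 4/3)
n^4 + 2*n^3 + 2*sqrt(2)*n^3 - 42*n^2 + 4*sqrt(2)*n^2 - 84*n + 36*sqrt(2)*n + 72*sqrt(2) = (n + 2)*(n - 3*sqrt(2))*(n - sqrt(2))*(n + 6*sqrt(2))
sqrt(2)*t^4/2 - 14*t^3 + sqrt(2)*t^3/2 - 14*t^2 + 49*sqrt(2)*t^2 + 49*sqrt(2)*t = t*(t - 7*sqrt(2))^2*(sqrt(2)*t/2 + sqrt(2)/2)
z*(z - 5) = z^2 - 5*z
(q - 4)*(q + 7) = q^2 + 3*q - 28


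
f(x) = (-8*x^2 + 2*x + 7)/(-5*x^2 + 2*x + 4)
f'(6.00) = -0.00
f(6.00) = 1.64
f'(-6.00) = -0.00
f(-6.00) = 1.56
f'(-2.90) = -0.04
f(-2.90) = 1.51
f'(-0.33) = -1.10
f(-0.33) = 1.96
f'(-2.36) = -0.07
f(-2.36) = 1.48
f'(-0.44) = -2.12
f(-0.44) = 2.12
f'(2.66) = -0.05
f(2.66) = 1.70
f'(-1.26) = -0.55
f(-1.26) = 1.27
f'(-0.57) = -7.45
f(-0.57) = 2.64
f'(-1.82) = -0.14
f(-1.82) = 1.43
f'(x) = (2 - 16*x)/(-5*x^2 + 2*x + 4) + (10*x - 2)*(-8*x^2 + 2*x + 7)/(-5*x^2 + 2*x + 4)^2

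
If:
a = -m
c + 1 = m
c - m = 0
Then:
No Solution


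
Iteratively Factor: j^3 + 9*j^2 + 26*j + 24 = (j + 2)*(j^2 + 7*j + 12) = (j + 2)*(j + 4)*(j + 3)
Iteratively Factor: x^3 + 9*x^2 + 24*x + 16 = (x + 1)*(x^2 + 8*x + 16) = (x + 1)*(x + 4)*(x + 4)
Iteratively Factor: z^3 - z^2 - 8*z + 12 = (z - 2)*(z^2 + z - 6) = (z - 2)*(z + 3)*(z - 2)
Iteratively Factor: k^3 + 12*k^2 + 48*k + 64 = (k + 4)*(k^2 + 8*k + 16) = (k + 4)^2*(k + 4)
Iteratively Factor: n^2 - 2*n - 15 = (n + 3)*(n - 5)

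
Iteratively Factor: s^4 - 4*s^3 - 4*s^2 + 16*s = (s)*(s^3 - 4*s^2 - 4*s + 16) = s*(s + 2)*(s^2 - 6*s + 8) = s*(s - 4)*(s + 2)*(s - 2)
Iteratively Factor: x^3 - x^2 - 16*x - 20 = (x + 2)*(x^2 - 3*x - 10) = (x + 2)^2*(x - 5)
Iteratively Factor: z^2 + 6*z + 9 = (z + 3)*(z + 3)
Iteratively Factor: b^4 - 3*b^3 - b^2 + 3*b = (b - 1)*(b^3 - 2*b^2 - 3*b) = (b - 3)*(b - 1)*(b^2 + b) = b*(b - 3)*(b - 1)*(b + 1)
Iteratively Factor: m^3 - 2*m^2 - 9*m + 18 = (m - 3)*(m^2 + m - 6) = (m - 3)*(m + 3)*(m - 2)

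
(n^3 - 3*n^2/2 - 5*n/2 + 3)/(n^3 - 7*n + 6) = (n + 3/2)/(n + 3)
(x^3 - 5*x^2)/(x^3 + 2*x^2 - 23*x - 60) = x^2/(x^2 + 7*x + 12)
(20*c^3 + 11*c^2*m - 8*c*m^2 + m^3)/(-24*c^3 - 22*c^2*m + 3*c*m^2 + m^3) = (-5*c + m)/(6*c + m)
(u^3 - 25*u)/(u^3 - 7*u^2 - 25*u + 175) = u/(u - 7)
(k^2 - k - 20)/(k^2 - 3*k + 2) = (k^2 - k - 20)/(k^2 - 3*k + 2)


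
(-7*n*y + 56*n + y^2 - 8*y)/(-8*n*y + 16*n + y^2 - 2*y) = (7*n*y - 56*n - y^2 + 8*y)/(8*n*y - 16*n - y^2 + 2*y)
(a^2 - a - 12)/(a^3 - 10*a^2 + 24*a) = (a + 3)/(a*(a - 6))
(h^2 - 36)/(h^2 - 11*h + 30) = (h + 6)/(h - 5)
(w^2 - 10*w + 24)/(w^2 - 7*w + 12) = (w - 6)/(w - 3)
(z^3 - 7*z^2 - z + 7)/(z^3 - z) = (z - 7)/z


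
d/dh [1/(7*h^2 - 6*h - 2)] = 2*(3 - 7*h)/(-7*h^2 + 6*h + 2)^2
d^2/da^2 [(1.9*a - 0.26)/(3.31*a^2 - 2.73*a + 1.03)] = ((12.0952 - 37.734*a)*(3.31*a^2 - 2.73*a + 1.03) + (1.9*a - 0.26)*(6.62*a - 2.73)*(13.24*a - 5.46))/(3.31*a^2 - 2.73*a + 1.03)^3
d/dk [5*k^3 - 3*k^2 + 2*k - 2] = 15*k^2 - 6*k + 2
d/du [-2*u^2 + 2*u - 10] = 2 - 4*u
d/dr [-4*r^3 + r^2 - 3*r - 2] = -12*r^2 + 2*r - 3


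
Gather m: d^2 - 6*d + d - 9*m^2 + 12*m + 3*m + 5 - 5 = d^2 - 5*d - 9*m^2 + 15*m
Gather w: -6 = -6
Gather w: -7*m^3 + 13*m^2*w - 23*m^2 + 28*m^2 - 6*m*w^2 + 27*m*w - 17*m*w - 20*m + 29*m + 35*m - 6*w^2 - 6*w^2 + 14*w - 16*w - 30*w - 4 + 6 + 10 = -7*m^3 + 5*m^2 + 44*m + w^2*(-6*m - 12) + w*(13*m^2 + 10*m - 32) + 12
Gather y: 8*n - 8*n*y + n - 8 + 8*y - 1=9*n + y*(8 - 8*n) - 9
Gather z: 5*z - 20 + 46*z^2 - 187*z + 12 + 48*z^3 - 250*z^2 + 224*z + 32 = 48*z^3 - 204*z^2 + 42*z + 24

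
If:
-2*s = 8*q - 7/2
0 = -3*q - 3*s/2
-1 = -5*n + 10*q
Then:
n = 39/20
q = 7/8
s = -7/4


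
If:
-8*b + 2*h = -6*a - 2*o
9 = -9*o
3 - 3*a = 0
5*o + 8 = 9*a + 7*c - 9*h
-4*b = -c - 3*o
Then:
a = 1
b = 45/8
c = 51/2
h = 41/2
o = -1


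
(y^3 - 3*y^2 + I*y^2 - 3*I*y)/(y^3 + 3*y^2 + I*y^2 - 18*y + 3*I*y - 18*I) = y/(y + 6)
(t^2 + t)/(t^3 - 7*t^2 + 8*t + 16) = t/(t^2 - 8*t + 16)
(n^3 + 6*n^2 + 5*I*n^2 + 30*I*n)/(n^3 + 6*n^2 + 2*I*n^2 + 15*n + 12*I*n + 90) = n/(n - 3*I)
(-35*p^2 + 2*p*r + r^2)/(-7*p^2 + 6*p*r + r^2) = (5*p - r)/(p - r)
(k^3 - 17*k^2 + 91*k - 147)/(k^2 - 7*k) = k - 10 + 21/k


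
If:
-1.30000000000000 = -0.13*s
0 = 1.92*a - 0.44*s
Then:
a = 2.29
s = 10.00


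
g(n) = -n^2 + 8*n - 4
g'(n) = 8 - 2*n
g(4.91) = 11.17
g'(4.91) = -1.82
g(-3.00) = -37.00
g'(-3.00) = 14.00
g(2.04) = 8.16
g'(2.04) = 3.92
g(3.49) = 11.74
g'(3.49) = 1.02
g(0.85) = 2.08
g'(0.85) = 6.30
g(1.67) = 6.57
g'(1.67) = 4.66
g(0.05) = -3.60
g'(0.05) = 7.90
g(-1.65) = -19.92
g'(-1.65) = 11.30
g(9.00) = -13.00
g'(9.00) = -10.00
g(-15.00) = -349.00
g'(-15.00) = 38.00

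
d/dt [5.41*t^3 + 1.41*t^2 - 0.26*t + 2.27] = 16.23*t^2 + 2.82*t - 0.26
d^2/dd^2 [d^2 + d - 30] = 2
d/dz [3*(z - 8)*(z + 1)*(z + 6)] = 9*z^2 - 6*z - 150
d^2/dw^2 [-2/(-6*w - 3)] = 16/(3*(2*w + 1)^3)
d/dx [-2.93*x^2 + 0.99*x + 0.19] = 0.99 - 5.86*x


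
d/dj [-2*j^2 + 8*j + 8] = 8 - 4*j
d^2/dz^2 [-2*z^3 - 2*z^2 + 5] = -12*z - 4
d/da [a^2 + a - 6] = 2*a + 1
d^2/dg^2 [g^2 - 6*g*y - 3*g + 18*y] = 2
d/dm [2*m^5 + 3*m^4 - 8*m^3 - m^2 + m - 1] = 10*m^4 + 12*m^3 - 24*m^2 - 2*m + 1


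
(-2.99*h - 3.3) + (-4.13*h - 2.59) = -7.12*h - 5.89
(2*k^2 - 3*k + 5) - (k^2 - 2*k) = k^2 - k + 5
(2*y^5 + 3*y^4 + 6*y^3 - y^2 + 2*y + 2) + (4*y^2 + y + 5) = 2*y^5 + 3*y^4 + 6*y^3 + 3*y^2 + 3*y + 7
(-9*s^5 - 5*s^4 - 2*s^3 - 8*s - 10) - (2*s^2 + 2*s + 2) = -9*s^5 - 5*s^4 - 2*s^3 - 2*s^2 - 10*s - 12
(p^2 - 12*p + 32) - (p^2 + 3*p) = 32 - 15*p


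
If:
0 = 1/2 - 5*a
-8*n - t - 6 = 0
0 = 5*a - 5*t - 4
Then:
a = 1/10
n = -53/80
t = -7/10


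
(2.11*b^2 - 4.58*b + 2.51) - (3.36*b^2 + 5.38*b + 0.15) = -1.25*b^2 - 9.96*b + 2.36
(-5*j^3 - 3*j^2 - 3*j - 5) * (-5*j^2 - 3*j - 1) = 25*j^5 + 30*j^4 + 29*j^3 + 37*j^2 + 18*j + 5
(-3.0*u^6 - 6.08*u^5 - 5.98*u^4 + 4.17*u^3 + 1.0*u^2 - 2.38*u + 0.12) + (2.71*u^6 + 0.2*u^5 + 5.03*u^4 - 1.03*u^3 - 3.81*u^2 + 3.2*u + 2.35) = -0.29*u^6 - 5.88*u^5 - 0.95*u^4 + 3.14*u^3 - 2.81*u^2 + 0.82*u + 2.47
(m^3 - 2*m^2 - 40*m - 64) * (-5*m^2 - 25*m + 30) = -5*m^5 - 15*m^4 + 280*m^3 + 1260*m^2 + 400*m - 1920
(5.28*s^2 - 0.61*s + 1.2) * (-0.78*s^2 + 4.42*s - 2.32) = -4.1184*s^4 + 23.8134*s^3 - 15.8818*s^2 + 6.7192*s - 2.784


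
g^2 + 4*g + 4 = (g + 2)^2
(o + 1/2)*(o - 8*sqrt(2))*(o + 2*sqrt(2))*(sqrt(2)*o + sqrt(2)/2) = sqrt(2)*o^4 - 12*o^3 + sqrt(2)*o^3 - 127*sqrt(2)*o^2/4 - 12*o^2 - 32*sqrt(2)*o - 3*o - 8*sqrt(2)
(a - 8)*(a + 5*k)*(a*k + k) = a^3*k + 5*a^2*k^2 - 7*a^2*k - 35*a*k^2 - 8*a*k - 40*k^2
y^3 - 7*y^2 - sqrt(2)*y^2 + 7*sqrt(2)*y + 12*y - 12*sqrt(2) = (y - 4)*(y - 3)*(y - sqrt(2))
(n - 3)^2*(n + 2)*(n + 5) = n^4 + n^3 - 23*n^2 + 3*n + 90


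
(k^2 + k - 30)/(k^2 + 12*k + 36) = (k - 5)/(k + 6)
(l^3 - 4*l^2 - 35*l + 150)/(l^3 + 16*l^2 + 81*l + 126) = (l^2 - 10*l + 25)/(l^2 + 10*l + 21)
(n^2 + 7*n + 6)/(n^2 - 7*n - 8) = (n + 6)/(n - 8)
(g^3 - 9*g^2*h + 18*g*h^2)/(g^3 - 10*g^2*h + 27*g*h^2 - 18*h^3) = g/(g - h)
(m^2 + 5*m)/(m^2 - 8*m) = (m + 5)/(m - 8)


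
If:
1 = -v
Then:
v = -1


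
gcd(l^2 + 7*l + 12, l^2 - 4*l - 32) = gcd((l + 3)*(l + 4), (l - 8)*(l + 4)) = l + 4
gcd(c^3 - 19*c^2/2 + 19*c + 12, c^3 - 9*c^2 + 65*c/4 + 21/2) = c^2 - 11*c/2 - 3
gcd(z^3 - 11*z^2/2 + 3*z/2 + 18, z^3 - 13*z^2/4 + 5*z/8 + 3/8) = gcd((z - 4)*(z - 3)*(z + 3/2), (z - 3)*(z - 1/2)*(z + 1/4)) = z - 3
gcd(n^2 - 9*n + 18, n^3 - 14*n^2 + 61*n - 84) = n - 3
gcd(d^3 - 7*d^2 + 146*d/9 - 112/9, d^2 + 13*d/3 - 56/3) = d - 8/3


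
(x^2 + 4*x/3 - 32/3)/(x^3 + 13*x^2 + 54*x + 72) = (x - 8/3)/(x^2 + 9*x + 18)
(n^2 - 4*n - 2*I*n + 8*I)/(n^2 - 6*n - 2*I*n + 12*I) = (n - 4)/(n - 6)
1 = 1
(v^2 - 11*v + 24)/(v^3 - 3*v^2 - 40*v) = (v - 3)/(v*(v + 5))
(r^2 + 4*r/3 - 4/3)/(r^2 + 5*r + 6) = (r - 2/3)/(r + 3)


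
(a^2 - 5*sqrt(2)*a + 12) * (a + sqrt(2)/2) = a^3 - 9*sqrt(2)*a^2/2 + 7*a + 6*sqrt(2)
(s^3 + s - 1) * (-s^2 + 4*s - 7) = -s^5 + 4*s^4 - 8*s^3 + 5*s^2 - 11*s + 7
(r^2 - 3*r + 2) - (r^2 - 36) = 38 - 3*r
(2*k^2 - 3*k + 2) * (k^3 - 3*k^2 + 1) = 2*k^5 - 9*k^4 + 11*k^3 - 4*k^2 - 3*k + 2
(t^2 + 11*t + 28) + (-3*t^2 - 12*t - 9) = -2*t^2 - t + 19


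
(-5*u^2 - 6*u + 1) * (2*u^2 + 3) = -10*u^4 - 12*u^3 - 13*u^2 - 18*u + 3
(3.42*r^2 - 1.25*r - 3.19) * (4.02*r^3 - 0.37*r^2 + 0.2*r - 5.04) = 13.7484*r^5 - 6.2904*r^4 - 11.6773*r^3 - 16.3065*r^2 + 5.662*r + 16.0776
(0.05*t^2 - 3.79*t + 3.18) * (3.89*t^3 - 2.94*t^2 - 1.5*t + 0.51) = 0.1945*t^5 - 14.8901*t^4 + 23.4378*t^3 - 3.6387*t^2 - 6.7029*t + 1.6218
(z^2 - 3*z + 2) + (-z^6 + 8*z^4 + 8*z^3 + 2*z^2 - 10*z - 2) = -z^6 + 8*z^4 + 8*z^3 + 3*z^2 - 13*z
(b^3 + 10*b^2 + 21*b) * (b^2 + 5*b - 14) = b^5 + 15*b^4 + 57*b^3 - 35*b^2 - 294*b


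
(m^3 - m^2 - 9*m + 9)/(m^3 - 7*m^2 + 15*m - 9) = (m + 3)/(m - 3)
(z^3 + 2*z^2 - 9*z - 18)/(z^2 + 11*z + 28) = (z^3 + 2*z^2 - 9*z - 18)/(z^2 + 11*z + 28)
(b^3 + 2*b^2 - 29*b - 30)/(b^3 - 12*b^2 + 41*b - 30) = (b^2 + 7*b + 6)/(b^2 - 7*b + 6)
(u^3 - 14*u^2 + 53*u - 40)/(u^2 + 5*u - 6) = (u^2 - 13*u + 40)/(u + 6)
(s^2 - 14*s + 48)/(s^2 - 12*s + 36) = (s - 8)/(s - 6)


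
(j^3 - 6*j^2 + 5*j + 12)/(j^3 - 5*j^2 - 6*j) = (j^2 - 7*j + 12)/(j*(j - 6))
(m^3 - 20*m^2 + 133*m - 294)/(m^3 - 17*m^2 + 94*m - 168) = (m - 7)/(m - 4)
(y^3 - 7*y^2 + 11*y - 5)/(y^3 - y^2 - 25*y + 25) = (y - 1)/(y + 5)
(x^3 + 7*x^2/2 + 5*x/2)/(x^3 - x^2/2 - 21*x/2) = (2*x^2 + 7*x + 5)/(2*x^2 - x - 21)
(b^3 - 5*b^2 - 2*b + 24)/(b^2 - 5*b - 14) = (b^2 - 7*b + 12)/(b - 7)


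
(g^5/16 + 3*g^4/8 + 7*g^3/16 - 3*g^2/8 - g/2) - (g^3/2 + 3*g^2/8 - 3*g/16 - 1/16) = g^5/16 + 3*g^4/8 - g^3/16 - 3*g^2/4 - 5*g/16 + 1/16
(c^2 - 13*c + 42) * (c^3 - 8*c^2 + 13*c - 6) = c^5 - 21*c^4 + 159*c^3 - 511*c^2 + 624*c - 252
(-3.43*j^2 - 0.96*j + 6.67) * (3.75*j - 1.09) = -12.8625*j^3 + 0.138700000000001*j^2 + 26.0589*j - 7.2703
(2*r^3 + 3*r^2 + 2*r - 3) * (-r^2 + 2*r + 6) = -2*r^5 + r^4 + 16*r^3 + 25*r^2 + 6*r - 18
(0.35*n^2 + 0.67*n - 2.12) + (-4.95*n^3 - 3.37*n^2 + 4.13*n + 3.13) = -4.95*n^3 - 3.02*n^2 + 4.8*n + 1.01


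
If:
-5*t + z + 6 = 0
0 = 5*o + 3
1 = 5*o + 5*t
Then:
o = -3/5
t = 4/5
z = -2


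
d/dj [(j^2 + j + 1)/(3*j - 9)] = (j^2 - 6*j - 4)/(3*(j^2 - 6*j + 9))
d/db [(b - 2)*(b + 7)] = 2*b + 5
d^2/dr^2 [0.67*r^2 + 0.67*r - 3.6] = 1.34000000000000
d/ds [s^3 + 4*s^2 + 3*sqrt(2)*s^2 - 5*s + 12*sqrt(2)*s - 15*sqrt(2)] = 3*s^2 + 8*s + 6*sqrt(2)*s - 5 + 12*sqrt(2)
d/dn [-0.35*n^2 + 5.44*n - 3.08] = 5.44 - 0.7*n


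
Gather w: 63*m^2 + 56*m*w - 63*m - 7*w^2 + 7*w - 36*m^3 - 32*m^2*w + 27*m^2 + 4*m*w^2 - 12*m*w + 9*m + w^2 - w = -36*m^3 + 90*m^2 - 54*m + w^2*(4*m - 6) + w*(-32*m^2 + 44*m + 6)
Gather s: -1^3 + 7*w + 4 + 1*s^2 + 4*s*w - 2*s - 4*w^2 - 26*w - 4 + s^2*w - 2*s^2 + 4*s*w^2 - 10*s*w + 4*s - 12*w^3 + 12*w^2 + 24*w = s^2*(w - 1) + s*(4*w^2 - 6*w + 2) - 12*w^3 + 8*w^2 + 5*w - 1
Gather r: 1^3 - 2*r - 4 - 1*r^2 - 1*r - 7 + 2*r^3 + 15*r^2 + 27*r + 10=2*r^3 + 14*r^2 + 24*r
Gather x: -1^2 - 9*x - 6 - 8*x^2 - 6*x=-8*x^2 - 15*x - 7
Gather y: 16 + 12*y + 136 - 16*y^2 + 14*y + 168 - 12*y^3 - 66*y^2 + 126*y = -12*y^3 - 82*y^2 + 152*y + 320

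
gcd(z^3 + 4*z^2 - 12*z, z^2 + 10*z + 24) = z + 6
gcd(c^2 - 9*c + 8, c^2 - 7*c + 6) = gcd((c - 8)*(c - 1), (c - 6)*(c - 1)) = c - 1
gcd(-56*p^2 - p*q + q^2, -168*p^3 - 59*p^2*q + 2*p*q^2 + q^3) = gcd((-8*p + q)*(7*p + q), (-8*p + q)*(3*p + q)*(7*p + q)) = 56*p^2 + p*q - q^2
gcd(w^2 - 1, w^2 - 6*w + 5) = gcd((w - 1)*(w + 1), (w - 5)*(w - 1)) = w - 1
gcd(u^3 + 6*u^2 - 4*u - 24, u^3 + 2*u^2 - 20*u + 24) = u^2 + 4*u - 12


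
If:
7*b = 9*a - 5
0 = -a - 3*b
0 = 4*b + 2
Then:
No Solution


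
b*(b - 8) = b^2 - 8*b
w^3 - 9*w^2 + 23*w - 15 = (w - 5)*(w - 3)*(w - 1)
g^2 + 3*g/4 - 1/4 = (g - 1/4)*(g + 1)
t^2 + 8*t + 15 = (t + 3)*(t + 5)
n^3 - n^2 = n^2*(n - 1)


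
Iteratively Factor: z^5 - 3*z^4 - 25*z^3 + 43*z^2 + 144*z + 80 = (z + 1)*(z^4 - 4*z^3 - 21*z^2 + 64*z + 80) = (z + 1)*(z + 4)*(z^3 - 8*z^2 + 11*z + 20) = (z + 1)^2*(z + 4)*(z^2 - 9*z + 20) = (z - 4)*(z + 1)^2*(z + 4)*(z - 5)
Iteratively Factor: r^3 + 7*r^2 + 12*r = (r + 4)*(r^2 + 3*r) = r*(r + 4)*(r + 3)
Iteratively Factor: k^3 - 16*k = (k)*(k^2 - 16) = k*(k - 4)*(k + 4)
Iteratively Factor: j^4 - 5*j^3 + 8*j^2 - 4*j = (j - 2)*(j^3 - 3*j^2 + 2*j) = (j - 2)*(j - 1)*(j^2 - 2*j) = (j - 2)^2*(j - 1)*(j)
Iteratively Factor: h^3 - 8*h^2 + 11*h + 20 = (h - 5)*(h^2 - 3*h - 4) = (h - 5)*(h - 4)*(h + 1)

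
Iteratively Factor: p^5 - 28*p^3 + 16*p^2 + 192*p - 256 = (p - 2)*(p^4 + 2*p^3 - 24*p^2 - 32*p + 128) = (p - 4)*(p - 2)*(p^3 + 6*p^2 - 32) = (p - 4)*(p - 2)*(p + 4)*(p^2 + 2*p - 8) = (p - 4)*(p - 2)^2*(p + 4)*(p + 4)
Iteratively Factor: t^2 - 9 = (t + 3)*(t - 3)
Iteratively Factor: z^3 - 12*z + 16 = (z + 4)*(z^2 - 4*z + 4) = (z - 2)*(z + 4)*(z - 2)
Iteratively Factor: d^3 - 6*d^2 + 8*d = (d)*(d^2 - 6*d + 8) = d*(d - 2)*(d - 4)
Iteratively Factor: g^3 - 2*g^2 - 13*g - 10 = (g - 5)*(g^2 + 3*g + 2) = (g - 5)*(g + 1)*(g + 2)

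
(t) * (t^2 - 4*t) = t^3 - 4*t^2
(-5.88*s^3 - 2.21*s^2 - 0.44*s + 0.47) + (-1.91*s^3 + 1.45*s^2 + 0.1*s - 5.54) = -7.79*s^3 - 0.76*s^2 - 0.34*s - 5.07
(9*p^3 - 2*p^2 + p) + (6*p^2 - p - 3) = 9*p^3 + 4*p^2 - 3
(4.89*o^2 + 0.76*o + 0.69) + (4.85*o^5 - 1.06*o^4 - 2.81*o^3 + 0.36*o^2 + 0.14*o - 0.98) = 4.85*o^5 - 1.06*o^4 - 2.81*o^3 + 5.25*o^2 + 0.9*o - 0.29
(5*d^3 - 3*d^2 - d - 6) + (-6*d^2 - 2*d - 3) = 5*d^3 - 9*d^2 - 3*d - 9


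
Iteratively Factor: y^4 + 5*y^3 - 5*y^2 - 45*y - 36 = (y + 3)*(y^3 + 2*y^2 - 11*y - 12) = (y - 3)*(y + 3)*(y^2 + 5*y + 4) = (y - 3)*(y + 1)*(y + 3)*(y + 4)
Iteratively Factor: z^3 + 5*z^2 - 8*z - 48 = (z - 3)*(z^2 + 8*z + 16) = (z - 3)*(z + 4)*(z + 4)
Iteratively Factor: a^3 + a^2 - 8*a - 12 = (a + 2)*(a^2 - a - 6) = (a + 2)^2*(a - 3)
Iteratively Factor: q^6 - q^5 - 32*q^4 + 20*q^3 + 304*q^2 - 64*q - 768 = (q + 4)*(q^5 - 5*q^4 - 12*q^3 + 68*q^2 + 32*q - 192) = (q - 4)*(q + 4)*(q^4 - q^3 - 16*q^2 + 4*q + 48) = (q - 4)^2*(q + 4)*(q^3 + 3*q^2 - 4*q - 12) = (q - 4)^2*(q - 2)*(q + 4)*(q^2 + 5*q + 6) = (q - 4)^2*(q - 2)*(q + 2)*(q + 4)*(q + 3)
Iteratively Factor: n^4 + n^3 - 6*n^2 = (n)*(n^3 + n^2 - 6*n) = n*(n - 2)*(n^2 + 3*n) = n*(n - 2)*(n + 3)*(n)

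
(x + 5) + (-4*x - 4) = 1 - 3*x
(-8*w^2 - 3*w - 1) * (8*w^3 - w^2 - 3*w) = -64*w^5 - 16*w^4 + 19*w^3 + 10*w^2 + 3*w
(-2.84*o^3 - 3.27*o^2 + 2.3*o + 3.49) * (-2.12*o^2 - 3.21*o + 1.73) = 6.0208*o^5 + 16.0488*o^4 + 0.707500000000001*o^3 - 20.4389*o^2 - 7.2239*o + 6.0377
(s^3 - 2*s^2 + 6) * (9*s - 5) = 9*s^4 - 23*s^3 + 10*s^2 + 54*s - 30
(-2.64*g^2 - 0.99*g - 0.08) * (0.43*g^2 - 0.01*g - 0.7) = -1.1352*g^4 - 0.3993*g^3 + 1.8235*g^2 + 0.6938*g + 0.056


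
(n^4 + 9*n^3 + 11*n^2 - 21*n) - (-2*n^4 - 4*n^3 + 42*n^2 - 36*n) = 3*n^4 + 13*n^3 - 31*n^2 + 15*n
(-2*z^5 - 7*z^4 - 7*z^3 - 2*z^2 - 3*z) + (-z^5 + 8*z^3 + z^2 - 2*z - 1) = -3*z^5 - 7*z^4 + z^3 - z^2 - 5*z - 1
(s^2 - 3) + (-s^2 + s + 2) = s - 1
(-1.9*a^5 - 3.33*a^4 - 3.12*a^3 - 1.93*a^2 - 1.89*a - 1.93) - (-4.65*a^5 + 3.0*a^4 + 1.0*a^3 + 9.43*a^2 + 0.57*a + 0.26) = 2.75*a^5 - 6.33*a^4 - 4.12*a^3 - 11.36*a^2 - 2.46*a - 2.19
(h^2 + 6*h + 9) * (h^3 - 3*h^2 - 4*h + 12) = h^5 + 3*h^4 - 13*h^3 - 39*h^2 + 36*h + 108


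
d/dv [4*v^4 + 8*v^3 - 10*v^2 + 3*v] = 16*v^3 + 24*v^2 - 20*v + 3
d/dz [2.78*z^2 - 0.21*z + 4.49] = 5.56*z - 0.21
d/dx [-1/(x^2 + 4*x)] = 2*(x + 2)/(x^2*(x + 4)^2)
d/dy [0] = 0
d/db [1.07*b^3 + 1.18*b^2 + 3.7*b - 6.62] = 3.21*b^2 + 2.36*b + 3.7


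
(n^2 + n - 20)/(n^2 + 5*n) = (n - 4)/n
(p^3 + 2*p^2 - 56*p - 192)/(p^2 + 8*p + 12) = (p^2 - 4*p - 32)/(p + 2)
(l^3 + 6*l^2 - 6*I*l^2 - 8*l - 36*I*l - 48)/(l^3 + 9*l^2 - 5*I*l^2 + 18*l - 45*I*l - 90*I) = (l^2 - 6*I*l - 8)/(l^2 + l*(3 - 5*I) - 15*I)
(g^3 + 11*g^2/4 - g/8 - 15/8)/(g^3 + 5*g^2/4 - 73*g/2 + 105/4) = (2*g^2 + 7*g + 5)/(2*(g^2 + 2*g - 35))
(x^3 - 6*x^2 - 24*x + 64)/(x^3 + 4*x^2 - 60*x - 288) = (x^2 + 2*x - 8)/(x^2 + 12*x + 36)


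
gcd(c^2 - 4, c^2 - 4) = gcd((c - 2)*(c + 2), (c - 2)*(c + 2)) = c^2 - 4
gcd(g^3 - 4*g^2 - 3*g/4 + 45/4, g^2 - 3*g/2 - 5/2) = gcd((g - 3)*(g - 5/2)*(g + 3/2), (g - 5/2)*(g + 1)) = g - 5/2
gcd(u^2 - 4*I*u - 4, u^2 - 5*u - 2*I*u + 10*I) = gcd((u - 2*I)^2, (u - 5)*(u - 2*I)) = u - 2*I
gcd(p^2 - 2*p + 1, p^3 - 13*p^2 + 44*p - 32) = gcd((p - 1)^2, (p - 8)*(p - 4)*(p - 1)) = p - 1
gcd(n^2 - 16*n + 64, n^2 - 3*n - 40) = n - 8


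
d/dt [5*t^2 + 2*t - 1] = 10*t + 2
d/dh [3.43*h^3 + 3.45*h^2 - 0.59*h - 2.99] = 10.29*h^2 + 6.9*h - 0.59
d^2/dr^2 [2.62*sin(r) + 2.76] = -2.62*sin(r)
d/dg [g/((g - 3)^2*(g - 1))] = (-g*(g - 3) - 2*g*(g - 1) + (g - 3)*(g - 1))/((g - 3)^3*(g - 1)^2)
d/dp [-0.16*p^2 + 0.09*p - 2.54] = 0.09 - 0.32*p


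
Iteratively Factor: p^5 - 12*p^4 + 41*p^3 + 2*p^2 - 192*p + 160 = (p - 5)*(p^4 - 7*p^3 + 6*p^2 + 32*p - 32) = (p - 5)*(p - 1)*(p^3 - 6*p^2 + 32) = (p - 5)*(p - 4)*(p - 1)*(p^2 - 2*p - 8) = (p - 5)*(p - 4)^2*(p - 1)*(p + 2)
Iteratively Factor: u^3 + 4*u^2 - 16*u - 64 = (u + 4)*(u^2 - 16) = (u - 4)*(u + 4)*(u + 4)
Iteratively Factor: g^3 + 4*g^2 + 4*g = (g + 2)*(g^2 + 2*g) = g*(g + 2)*(g + 2)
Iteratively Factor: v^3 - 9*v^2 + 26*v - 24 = (v - 2)*(v^2 - 7*v + 12) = (v - 4)*(v - 2)*(v - 3)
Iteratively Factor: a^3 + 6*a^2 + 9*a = (a)*(a^2 + 6*a + 9) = a*(a + 3)*(a + 3)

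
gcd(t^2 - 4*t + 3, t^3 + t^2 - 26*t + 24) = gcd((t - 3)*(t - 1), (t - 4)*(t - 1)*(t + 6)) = t - 1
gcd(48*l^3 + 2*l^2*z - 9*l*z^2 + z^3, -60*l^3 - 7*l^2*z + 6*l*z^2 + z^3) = -3*l + z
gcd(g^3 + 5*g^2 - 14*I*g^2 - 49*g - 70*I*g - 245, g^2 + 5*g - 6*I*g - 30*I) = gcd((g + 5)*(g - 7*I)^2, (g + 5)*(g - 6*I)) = g + 5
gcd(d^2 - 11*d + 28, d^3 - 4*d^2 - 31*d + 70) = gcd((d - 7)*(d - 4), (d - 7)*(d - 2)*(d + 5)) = d - 7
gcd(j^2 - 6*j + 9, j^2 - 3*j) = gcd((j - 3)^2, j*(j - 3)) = j - 3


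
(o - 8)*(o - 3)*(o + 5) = o^3 - 6*o^2 - 31*o + 120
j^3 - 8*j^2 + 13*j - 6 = (j - 6)*(j - 1)^2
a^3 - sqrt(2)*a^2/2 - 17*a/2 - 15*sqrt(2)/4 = (a - 5*sqrt(2)/2)*(a + sqrt(2)/2)*(a + 3*sqrt(2)/2)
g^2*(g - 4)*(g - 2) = g^4 - 6*g^3 + 8*g^2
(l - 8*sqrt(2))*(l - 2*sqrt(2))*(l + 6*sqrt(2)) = l^3 - 4*sqrt(2)*l^2 - 88*l + 192*sqrt(2)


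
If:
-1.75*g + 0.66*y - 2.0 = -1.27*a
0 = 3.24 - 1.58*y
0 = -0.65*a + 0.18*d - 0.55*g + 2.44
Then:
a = 1.37795275590551*g + 0.509119904315758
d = 8.03149606299213*g - 11.7170670121931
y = 2.05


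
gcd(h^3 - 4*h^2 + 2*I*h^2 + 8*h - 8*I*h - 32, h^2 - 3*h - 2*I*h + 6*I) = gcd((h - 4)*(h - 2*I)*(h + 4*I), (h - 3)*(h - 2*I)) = h - 2*I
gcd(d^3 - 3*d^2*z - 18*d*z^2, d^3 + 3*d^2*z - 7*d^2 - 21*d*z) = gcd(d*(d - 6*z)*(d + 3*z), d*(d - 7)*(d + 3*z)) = d^2 + 3*d*z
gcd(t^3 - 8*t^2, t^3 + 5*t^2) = t^2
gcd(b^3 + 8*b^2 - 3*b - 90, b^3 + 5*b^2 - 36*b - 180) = b^2 + 11*b + 30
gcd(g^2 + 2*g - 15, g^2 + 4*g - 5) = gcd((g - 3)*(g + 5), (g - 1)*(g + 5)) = g + 5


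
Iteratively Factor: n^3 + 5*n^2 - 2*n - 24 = (n - 2)*(n^2 + 7*n + 12) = (n - 2)*(n + 3)*(n + 4)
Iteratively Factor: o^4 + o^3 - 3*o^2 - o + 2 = (o + 1)*(o^3 - 3*o + 2) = (o - 1)*(o + 1)*(o^2 + o - 2) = (o - 1)*(o + 1)*(o + 2)*(o - 1)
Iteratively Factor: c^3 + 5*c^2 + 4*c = (c + 4)*(c^2 + c) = c*(c + 4)*(c + 1)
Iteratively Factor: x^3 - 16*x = (x + 4)*(x^2 - 4*x) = (x - 4)*(x + 4)*(x)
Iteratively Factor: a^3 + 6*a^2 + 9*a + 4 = (a + 1)*(a^2 + 5*a + 4) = (a + 1)*(a + 4)*(a + 1)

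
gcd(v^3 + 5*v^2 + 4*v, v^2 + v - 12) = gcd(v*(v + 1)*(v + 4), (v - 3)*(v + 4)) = v + 4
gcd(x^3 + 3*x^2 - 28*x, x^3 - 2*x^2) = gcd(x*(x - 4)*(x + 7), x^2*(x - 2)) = x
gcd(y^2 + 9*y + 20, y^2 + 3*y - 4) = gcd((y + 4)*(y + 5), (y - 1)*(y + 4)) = y + 4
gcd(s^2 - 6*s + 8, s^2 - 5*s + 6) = s - 2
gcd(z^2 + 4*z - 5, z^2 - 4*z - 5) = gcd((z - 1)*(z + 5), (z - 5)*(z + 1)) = 1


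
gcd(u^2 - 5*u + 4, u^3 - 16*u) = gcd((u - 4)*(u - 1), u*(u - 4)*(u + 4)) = u - 4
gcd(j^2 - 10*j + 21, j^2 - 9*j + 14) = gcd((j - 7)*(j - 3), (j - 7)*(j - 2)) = j - 7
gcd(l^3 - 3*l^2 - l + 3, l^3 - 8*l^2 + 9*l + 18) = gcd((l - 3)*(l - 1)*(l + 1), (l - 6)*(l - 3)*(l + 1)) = l^2 - 2*l - 3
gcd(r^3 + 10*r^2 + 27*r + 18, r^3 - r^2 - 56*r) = 1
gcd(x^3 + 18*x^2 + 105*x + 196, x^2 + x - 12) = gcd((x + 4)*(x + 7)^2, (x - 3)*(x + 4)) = x + 4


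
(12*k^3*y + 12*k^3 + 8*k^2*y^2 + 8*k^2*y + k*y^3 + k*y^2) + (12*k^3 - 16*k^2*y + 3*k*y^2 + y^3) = 12*k^3*y + 24*k^3 + 8*k^2*y^2 - 8*k^2*y + k*y^3 + 4*k*y^2 + y^3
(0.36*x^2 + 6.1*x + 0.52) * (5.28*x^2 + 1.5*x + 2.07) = 1.9008*x^4 + 32.748*x^3 + 12.6408*x^2 + 13.407*x + 1.0764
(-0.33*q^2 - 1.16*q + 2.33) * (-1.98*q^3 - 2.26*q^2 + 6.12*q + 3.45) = 0.6534*q^5 + 3.0426*q^4 - 4.0114*q^3 - 13.5035*q^2 + 10.2576*q + 8.0385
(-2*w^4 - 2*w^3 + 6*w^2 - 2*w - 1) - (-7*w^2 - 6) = -2*w^4 - 2*w^3 + 13*w^2 - 2*w + 5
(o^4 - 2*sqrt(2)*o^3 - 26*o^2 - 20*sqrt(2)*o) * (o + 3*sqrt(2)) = o^5 + sqrt(2)*o^4 - 38*o^3 - 98*sqrt(2)*o^2 - 120*o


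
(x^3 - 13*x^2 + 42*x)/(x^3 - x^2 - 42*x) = (x - 6)/(x + 6)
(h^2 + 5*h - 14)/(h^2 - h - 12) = (-h^2 - 5*h + 14)/(-h^2 + h + 12)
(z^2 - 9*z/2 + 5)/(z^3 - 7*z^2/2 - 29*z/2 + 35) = (2*z - 5)/(2*z^2 - 3*z - 35)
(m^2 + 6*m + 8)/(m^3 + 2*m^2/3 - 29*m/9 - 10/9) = 9*(m + 4)/(9*m^2 - 12*m - 5)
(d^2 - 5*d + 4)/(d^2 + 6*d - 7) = (d - 4)/(d + 7)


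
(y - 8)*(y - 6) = y^2 - 14*y + 48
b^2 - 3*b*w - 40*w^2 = (b - 8*w)*(b + 5*w)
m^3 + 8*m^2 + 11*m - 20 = (m - 1)*(m + 4)*(m + 5)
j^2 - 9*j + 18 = (j - 6)*(j - 3)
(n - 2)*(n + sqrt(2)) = n^2 - 2*n + sqrt(2)*n - 2*sqrt(2)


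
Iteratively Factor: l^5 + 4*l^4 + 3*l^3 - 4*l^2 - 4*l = (l - 1)*(l^4 + 5*l^3 + 8*l^2 + 4*l) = l*(l - 1)*(l^3 + 5*l^2 + 8*l + 4) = l*(l - 1)*(l + 2)*(l^2 + 3*l + 2) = l*(l - 1)*(l + 2)^2*(l + 1)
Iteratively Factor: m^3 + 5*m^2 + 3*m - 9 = (m - 1)*(m^2 + 6*m + 9) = (m - 1)*(m + 3)*(m + 3)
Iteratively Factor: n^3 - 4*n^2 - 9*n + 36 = (n - 4)*(n^2 - 9) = (n - 4)*(n + 3)*(n - 3)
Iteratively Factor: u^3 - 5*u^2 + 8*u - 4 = (u - 2)*(u^2 - 3*u + 2) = (u - 2)^2*(u - 1)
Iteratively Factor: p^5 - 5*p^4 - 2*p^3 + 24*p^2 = (p - 3)*(p^4 - 2*p^3 - 8*p^2) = p*(p - 3)*(p^3 - 2*p^2 - 8*p) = p*(p - 3)*(p + 2)*(p^2 - 4*p) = p^2*(p - 3)*(p + 2)*(p - 4)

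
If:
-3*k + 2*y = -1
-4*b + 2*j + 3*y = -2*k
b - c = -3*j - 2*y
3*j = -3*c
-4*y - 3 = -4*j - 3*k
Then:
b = -3/16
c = -35/128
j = 35/128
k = 1/32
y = -29/64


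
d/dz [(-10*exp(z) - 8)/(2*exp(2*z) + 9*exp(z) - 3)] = (20*exp(2*z) + 32*exp(z) + 102)*exp(z)/(4*exp(4*z) + 36*exp(3*z) + 69*exp(2*z) - 54*exp(z) + 9)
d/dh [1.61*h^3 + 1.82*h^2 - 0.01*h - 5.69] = 4.83*h^2 + 3.64*h - 0.01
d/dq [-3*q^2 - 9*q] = -6*q - 9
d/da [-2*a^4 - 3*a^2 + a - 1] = -8*a^3 - 6*a + 1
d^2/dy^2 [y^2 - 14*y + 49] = 2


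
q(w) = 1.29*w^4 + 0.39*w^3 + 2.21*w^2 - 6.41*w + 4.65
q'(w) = 5.16*w^3 + 1.17*w^2 + 4.42*w - 6.41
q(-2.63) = 91.42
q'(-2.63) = -103.81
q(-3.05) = 145.33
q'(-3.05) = -155.41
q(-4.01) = 374.30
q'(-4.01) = -338.04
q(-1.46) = 23.37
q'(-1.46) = -26.43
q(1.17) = 3.22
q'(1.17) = 8.63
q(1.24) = 3.89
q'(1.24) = 10.71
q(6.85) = 3030.01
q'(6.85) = 1737.29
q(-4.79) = 722.30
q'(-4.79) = -567.83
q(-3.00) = 137.73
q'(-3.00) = -148.46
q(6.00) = 1801.83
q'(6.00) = 1176.79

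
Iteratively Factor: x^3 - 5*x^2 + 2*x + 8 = (x - 2)*(x^2 - 3*x - 4) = (x - 4)*(x - 2)*(x + 1)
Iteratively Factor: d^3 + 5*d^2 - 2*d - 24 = (d + 3)*(d^2 + 2*d - 8) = (d + 3)*(d + 4)*(d - 2)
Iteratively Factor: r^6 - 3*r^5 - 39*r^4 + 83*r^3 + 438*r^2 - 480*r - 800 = (r + 4)*(r^5 - 7*r^4 - 11*r^3 + 127*r^2 - 70*r - 200) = (r - 2)*(r + 4)*(r^4 - 5*r^3 - 21*r^2 + 85*r + 100) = (r - 5)*(r - 2)*(r + 4)*(r^3 - 21*r - 20) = (r - 5)*(r - 2)*(r + 4)^2*(r^2 - 4*r - 5) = (r - 5)^2*(r - 2)*(r + 4)^2*(r + 1)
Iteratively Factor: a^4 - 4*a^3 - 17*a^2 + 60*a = (a - 3)*(a^3 - a^2 - 20*a) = a*(a - 3)*(a^2 - a - 20) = a*(a - 3)*(a + 4)*(a - 5)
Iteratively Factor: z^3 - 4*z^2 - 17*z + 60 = (z - 3)*(z^2 - z - 20) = (z - 5)*(z - 3)*(z + 4)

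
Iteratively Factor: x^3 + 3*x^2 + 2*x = (x)*(x^2 + 3*x + 2) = x*(x + 1)*(x + 2)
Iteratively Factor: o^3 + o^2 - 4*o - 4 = (o + 2)*(o^2 - o - 2) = (o + 1)*(o + 2)*(o - 2)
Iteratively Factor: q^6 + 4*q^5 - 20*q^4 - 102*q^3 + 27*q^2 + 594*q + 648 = (q - 4)*(q^5 + 8*q^4 + 12*q^3 - 54*q^2 - 189*q - 162) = (q - 4)*(q - 3)*(q^4 + 11*q^3 + 45*q^2 + 81*q + 54) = (q - 4)*(q - 3)*(q + 3)*(q^3 + 8*q^2 + 21*q + 18) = (q - 4)*(q - 3)*(q + 3)^2*(q^2 + 5*q + 6) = (q - 4)*(q - 3)*(q + 3)^3*(q + 2)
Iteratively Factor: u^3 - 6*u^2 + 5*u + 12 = (u + 1)*(u^2 - 7*u + 12) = (u - 4)*(u + 1)*(u - 3)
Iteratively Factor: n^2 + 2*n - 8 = (n - 2)*(n + 4)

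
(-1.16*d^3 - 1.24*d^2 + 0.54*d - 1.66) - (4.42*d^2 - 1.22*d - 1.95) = -1.16*d^3 - 5.66*d^2 + 1.76*d + 0.29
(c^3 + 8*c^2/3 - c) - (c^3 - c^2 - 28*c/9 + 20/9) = 11*c^2/3 + 19*c/9 - 20/9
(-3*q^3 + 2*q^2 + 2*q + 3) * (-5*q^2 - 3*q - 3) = 15*q^5 - q^4 - 7*q^3 - 27*q^2 - 15*q - 9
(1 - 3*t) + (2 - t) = 3 - 4*t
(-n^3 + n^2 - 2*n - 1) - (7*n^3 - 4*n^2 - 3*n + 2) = -8*n^3 + 5*n^2 + n - 3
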